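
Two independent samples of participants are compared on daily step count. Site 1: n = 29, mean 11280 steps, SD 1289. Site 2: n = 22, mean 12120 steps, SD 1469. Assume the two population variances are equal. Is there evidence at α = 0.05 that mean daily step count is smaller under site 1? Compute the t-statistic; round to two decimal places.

-2.17

Let group 1 = site 1, group 2 = site 2. H0: μ_1 = μ_2; H1: μ_1 < μ_2 (two-sample pooled-variance t-test, left-tailed).
s_p² = [(29−1)·1289² + (22−1)·1469²]/(29+22−2) = 1874280
t = (11280 − 12120)/√[1874280·(1/29 + 1/22)] = -2.17
df = n₁ + n₂ − 2 = 49
p-value = P(T ≤ -2.17) ≈ 0.017
Since p ≈ 0.017 < α = 0.05, reject H0; the data support H1.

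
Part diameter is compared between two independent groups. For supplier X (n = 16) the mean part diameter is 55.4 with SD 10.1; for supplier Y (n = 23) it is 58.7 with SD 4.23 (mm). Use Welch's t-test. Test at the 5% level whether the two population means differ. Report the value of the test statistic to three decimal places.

-1.234

Let group 1 = supplier X, group 2 = supplier Y. H0: μ_1 = μ_2; H1: μ_1 ≠ μ_2 (Welch's two-sample t-test, two-sided).
t = (x̄_1 − x̄_2)/√(s_1²/n_1 + s_2²/n_2) = (55.4 − 58.7)/√(10.1²/16 + 4.23²/23) = -1.234
Welch–Satterthwaite df ≈ 18.69
Two-sided p-value ≈ 0.2326
Since p ≈ 0.2326 > α = 0.05, fail to reject H0; the evidence is not statistically significant.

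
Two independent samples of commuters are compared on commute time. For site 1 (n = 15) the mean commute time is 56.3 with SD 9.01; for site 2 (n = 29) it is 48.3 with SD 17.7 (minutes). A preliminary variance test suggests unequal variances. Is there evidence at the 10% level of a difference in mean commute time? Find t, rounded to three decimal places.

Let group 1 = site 1, group 2 = site 2. H0: μ_1 = μ_2; H1: μ_1 ≠ μ_2 (Welch's two-sample t-test, two-sided).
t = (x̄_1 − x̄_2)/√(s_1²/n_1 + s_2²/n_2) = (56.3 − 48.3)/√(9.01²/15 + 17.7²/29) = 1.987
Welch–Satterthwaite df ≈ 42.00
Two-sided p-value ≈ 0.054
Since p ≈ 0.054 < α = 0.1, reject H0; the evidence is statistically significant.

1.987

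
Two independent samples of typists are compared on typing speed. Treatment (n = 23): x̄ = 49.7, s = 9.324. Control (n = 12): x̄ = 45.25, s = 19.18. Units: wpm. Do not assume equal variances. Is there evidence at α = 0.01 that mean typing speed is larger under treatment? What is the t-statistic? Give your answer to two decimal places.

0.76

Let group 1 = treatment, group 2 = control. H0: μ_1 = μ_2; H1: μ_1 > μ_2 (Welch's two-sample t-test, right-tailed).
t = (x̄_1 − x̄_2)/√(s_1²/n_1 + s_2²/n_2) = (49.7 − 45.25)/√(9.324²/23 + 19.18²/12) = 0.76
Welch–Satterthwaite df ≈ 13.78
p-value = P(T ≥ 0.76) ≈ 0.231
Since p ≈ 0.231 > α = 0.01, fail to reject H0; the data do not provide sufficient evidence against H0.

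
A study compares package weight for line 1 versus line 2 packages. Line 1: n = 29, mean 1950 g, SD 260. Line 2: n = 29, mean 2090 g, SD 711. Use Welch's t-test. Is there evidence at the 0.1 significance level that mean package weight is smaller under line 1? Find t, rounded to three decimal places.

Let group 1 = line 1, group 2 = line 2. H0: μ_1 = μ_2; H1: μ_1 < μ_2 (Welch's two-sample t-test, left-tailed).
t = (x̄_1 − x̄_2)/√(s_1²/n_1 + s_2²/n_2) = (1950 − 2090)/√(260²/29 + 711²/29) = -0.996
Welch–Satterthwaite df ≈ 35.36
p-value = P(T ≤ -0.996) ≈ 0.1630
Since p ≈ 0.1630 > α = 0.1, fail to reject H0; the data do not provide sufficient evidence against H0.

-0.996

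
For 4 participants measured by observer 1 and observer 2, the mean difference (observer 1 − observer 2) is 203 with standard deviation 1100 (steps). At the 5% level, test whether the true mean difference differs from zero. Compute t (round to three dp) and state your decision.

H0: μ_d = 0; H1: μ_d ≠ 0 (paired t-test on the differences, two-sided).
t = d̄/(s_d/√n) = 203/(1100/√4) = 0.369
df = n − 1 = 3
Two-sided p-value ≈ 0.737
Since p ≈ 0.737 > α = 0.05, fail to reject H0; the data do not provide sufficient evidence against H0.

t = 0.369; fail to reject H0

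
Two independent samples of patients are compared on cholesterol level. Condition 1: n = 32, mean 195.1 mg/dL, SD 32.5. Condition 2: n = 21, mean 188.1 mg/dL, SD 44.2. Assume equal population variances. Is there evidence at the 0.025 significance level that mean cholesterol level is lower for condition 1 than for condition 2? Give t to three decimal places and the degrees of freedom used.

Let group 1 = condition 1, group 2 = condition 2. H0: μ_1 = μ_2; H1: μ_1 < μ_2 (two-sample pooled-variance t-test, left-tailed).
s_p² = [(32−1)·32.5² + (21−1)·44.2²]/(32+21−2) = 1408.17
t = (195.1 − 188.1)/√[1408.17·(1/32 + 1/21)] = 0.664
df = n₁ + n₂ − 2 = 51
p-value = P(T ≤ 0.664) ≈ 0.7452
Since p ≈ 0.7452 > α = 0.025, fail to reject H0; the evidence is not statistically significant.

t = 0.664, df = 51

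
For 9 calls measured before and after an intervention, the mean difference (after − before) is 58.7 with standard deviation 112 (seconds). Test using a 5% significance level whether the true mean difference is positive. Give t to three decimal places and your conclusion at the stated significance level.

t = 1.572; fail to reject H0

H0: μ_d = 0; H1: μ_d > 0 (paired t-test on the differences, right-tailed).
t = d̄/(s_d/√n) = 58.7/(112/√9) = 1.572
df = n − 1 = 8
p-value = P(T ≥ 1.572) ≈ 0.077
Since p ≈ 0.077 > α = 0.05, fail to reject H0; the data do not provide sufficient evidence against H0.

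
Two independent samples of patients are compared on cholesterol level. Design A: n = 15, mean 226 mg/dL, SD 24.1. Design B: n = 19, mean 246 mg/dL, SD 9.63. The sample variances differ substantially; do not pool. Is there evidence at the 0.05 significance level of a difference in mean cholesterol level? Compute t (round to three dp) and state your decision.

t = -3.029; reject H0

Let group 1 = design A, group 2 = design B. H0: μ_1 = μ_2; H1: μ_1 ≠ μ_2 (Welch's two-sample t-test, two-sided).
t = (x̄_1 − x̄_2)/√(s_1²/n_1 + s_2²/n_2) = (226 − 246)/√(24.1²/15 + 9.63²/19) = -3.029
Welch–Satterthwaite df ≈ 17.54
Two-sided p-value ≈ 0.007
Since p ≈ 0.007 < α = 0.05, reject H0; the data support H1.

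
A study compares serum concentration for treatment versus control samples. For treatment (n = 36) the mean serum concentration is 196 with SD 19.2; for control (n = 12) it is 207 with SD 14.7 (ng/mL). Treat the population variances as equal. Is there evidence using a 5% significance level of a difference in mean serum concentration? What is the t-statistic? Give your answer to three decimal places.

-1.811

Let group 1 = treatment, group 2 = control. H0: μ_1 = μ_2; H1: μ_1 ≠ μ_2 (two-sample pooled-variance t-test, two-sided).
s_p² = [(36−1)·19.2² + (12−1)·14.7²]/(36+12−2) = 332.161
t = (196 − 207)/√[332.161·(1/36 + 1/12)] = -1.811
df = n₁ + n₂ − 2 = 46
Two-sided p-value ≈ 0.077
Since p ≈ 0.077 > α = 0.05, fail to reject H0; the data do not provide sufficient evidence against H0.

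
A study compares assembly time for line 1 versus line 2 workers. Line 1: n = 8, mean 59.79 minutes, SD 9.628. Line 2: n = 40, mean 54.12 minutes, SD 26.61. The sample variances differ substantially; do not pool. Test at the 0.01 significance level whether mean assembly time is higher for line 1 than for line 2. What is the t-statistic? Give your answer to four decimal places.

1.0477

Let group 1 = line 1, group 2 = line 2. H0: μ_1 = μ_2; H1: μ_1 > μ_2 (Welch's two-sample t-test, right-tailed).
t = (x̄_1 − x̄_2)/√(s_1²/n_1 + s_2²/n_2) = (59.79 − 54.12)/√(9.628²/8 + 26.61²/40) = 1.0477
Welch–Satterthwaite df ≈ 31.52
p-value = P(T ≥ 1.0477) ≈ 0.151
Since p ≈ 0.151 > α = 0.01, fail to reject H0; the evidence is not statistically significant.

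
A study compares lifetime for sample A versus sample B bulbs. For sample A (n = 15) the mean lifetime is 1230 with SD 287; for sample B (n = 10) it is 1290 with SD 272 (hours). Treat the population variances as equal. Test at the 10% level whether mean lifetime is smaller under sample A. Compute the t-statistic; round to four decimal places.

-0.5226

Let group 1 = sample A, group 2 = sample B. H0: μ_1 = μ_2; H1: μ_1 < μ_2 (two-sample pooled-variance t-test, left-tailed).
s_p² = [(15−1)·287² + (10−1)·272²]/(15+10−2) = 79087.9
t = (1230 − 1290)/√[79087.9·(1/15 + 1/10)] = -0.5226
df = n₁ + n₂ − 2 = 23
p-value = P(T ≤ -0.5226) ≈ 0.303
Since p ≈ 0.303 > α = 0.1, fail to reject H0; the data do not provide sufficient evidence against H0.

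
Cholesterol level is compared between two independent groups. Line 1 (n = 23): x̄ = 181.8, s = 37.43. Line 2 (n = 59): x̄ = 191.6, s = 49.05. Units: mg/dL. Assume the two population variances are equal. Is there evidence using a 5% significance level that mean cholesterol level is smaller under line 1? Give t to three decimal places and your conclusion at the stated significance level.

Let group 1 = line 1, group 2 = line 2. H0: μ_1 = μ_2; H1: μ_1 < μ_2 (two-sample pooled-variance t-test, left-tailed).
s_p² = [(23−1)·37.43² + (59−1)·49.05²]/(23+59−2) = 2129.56
t = (181.8 − 191.6)/√[2129.56·(1/23 + 1/59)] = -0.864
df = n₁ + n₂ − 2 = 80
p-value = P(T ≤ -0.864) ≈ 0.195
Since p ≈ 0.195 > α = 0.05, fail to reject H0; the evidence is not statistically significant.

t = -0.864; fail to reject H0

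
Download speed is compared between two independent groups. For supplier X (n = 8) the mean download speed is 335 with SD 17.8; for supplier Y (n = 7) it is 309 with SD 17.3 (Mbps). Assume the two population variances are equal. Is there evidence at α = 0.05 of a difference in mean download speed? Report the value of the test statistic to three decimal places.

2.859

Let group 1 = supplier X, group 2 = supplier Y. H0: μ_1 = μ_2; H1: μ_1 ≠ μ_2 (two-sample pooled-variance t-test, two-sided).
s_p² = [(8−1)·17.8² + (7−1)·17.3²]/(8+7−2) = 308.74
t = (335 − 309)/√[308.74·(1/8 + 1/7)] = 2.859
df = n₁ + n₂ − 2 = 13
Two-sided p-value ≈ 0.0134
Since p ≈ 0.0134 < α = 0.05, reject H0; the data support H1.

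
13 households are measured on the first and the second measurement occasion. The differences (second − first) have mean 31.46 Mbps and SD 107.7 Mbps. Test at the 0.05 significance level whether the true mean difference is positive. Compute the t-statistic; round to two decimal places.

1.05

H0: μ_d = 0; H1: μ_d > 0 (paired t-test on the differences, right-tailed).
t = d̄/(s_d/√n) = 31.46/(107.7/√13) = 1.05
df = n − 1 = 12
p-value = P(T ≥ 1.05) ≈ 0.156
Since p ≈ 0.156 > α = 0.05, fail to reject H0; the evidence is not statistically significant.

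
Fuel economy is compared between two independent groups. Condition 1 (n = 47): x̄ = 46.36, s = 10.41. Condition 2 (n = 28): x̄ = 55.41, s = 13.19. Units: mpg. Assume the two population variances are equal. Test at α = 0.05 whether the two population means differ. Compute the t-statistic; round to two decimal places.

-3.29

Let group 1 = condition 1, group 2 = condition 2. H0: μ_1 = μ_2; H1: μ_1 ≠ μ_2 (two-sample pooled-variance t-test, two-sided).
s_p² = [(47−1)·10.41² + (28−1)·13.19²]/(47+28−2) = 132.634
t = (46.36 − 55.41)/√[132.634·(1/47 + 1/28)] = -3.29
df = n₁ + n₂ − 2 = 73
Two-sided p-value ≈ 0.0015
Since p ≈ 0.0015 < α = 0.05, reject H0; the evidence is statistically significant.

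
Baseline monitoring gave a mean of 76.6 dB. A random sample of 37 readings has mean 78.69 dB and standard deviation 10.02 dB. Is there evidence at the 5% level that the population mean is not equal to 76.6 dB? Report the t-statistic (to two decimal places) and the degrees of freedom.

t = 1.27, df = 36

H0: μ = 76.6; H1: μ ≠ 76.6 (one-sample t-test, two-sided).
t = (x̄ − μ₀)/(s/√n) = (78.69 − 76.6)/(10.02/√37) = 1.27
df = n − 1 = 36
Two-sided p-value ≈ 0.213
Since p ≈ 0.213 > α = 0.05, fail to reject H0; the data do not provide sufficient evidence against H0.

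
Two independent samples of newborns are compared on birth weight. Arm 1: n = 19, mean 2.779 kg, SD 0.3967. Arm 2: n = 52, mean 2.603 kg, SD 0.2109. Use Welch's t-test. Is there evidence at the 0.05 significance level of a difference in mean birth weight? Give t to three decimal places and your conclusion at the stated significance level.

Let group 1 = arm 1, group 2 = arm 2. H0: μ_1 = μ_2; H1: μ_1 ≠ μ_2 (Welch's two-sample t-test, two-sided).
t = (x̄_1 − x̄_2)/√(s_1²/n_1 + s_2²/n_2) = (2.779 − 2.603)/√(0.3967²/19 + 0.2109²/52) = 1.841
Welch–Satterthwaite df ≈ 21.83
Two-sided p-value ≈ 0.0792
Since p ≈ 0.0792 > α = 0.05, fail to reject H0; the evidence is not statistically significant.

t = 1.841; fail to reject H0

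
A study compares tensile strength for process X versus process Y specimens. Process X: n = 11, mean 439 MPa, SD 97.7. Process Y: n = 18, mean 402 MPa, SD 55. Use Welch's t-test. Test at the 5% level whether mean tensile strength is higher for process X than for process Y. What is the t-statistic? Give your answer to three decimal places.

1.150

Let group 1 = process X, group 2 = process Y. H0: μ_1 = μ_2; H1: μ_1 > μ_2 (Welch's two-sample t-test, right-tailed).
t = (x̄_1 − x̄_2)/√(s_1²/n_1 + s_2²/n_2) = (439 − 402)/√(97.7²/11 + 55²/18) = 1.150
Welch–Satterthwaite df ≈ 13.94
p-value = P(T ≥ 1.150) ≈ 0.1348
Since p ≈ 0.1348 > α = 0.05, fail to reject H0; the evidence is not statistically significant.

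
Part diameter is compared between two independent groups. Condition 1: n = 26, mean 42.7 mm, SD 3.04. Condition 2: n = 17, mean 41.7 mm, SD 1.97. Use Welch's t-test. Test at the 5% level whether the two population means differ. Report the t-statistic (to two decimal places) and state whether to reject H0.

t = 1.31; fail to reject H0

Let group 1 = condition 1, group 2 = condition 2. H0: μ_1 = μ_2; H1: μ_1 ≠ μ_2 (Welch's two-sample t-test, two-sided).
t = (x̄_1 − x̄_2)/√(s_1²/n_1 + s_2²/n_2) = (42.7 − 41.7)/√(3.04²/26 + 1.97²/17) = 1.31
Welch–Satterthwaite df ≈ 41.00
Two-sided p-value ≈ 0.198
Since p ≈ 0.198 > α = 0.05, fail to reject H0; the data do not provide sufficient evidence against H0.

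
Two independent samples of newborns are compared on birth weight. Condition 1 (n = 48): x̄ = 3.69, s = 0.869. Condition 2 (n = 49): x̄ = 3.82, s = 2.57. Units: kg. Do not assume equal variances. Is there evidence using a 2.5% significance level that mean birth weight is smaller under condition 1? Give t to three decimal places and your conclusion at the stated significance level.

t = -0.335; fail to reject H0

Let group 1 = condition 1, group 2 = condition 2. H0: μ_1 = μ_2; H1: μ_1 < μ_2 (Welch's two-sample t-test, left-tailed).
t = (x̄_1 − x̄_2)/√(s_1²/n_1 + s_2²/n_2) = (3.69 − 3.82)/√(0.869²/48 + 2.57²/49) = -0.335
Welch–Satterthwaite df ≈ 59.04
p-value = P(T ≤ -0.335) ≈ 0.3694
Since p ≈ 0.3694 > α = 0.025, fail to reject H0; the evidence is not statistically significant.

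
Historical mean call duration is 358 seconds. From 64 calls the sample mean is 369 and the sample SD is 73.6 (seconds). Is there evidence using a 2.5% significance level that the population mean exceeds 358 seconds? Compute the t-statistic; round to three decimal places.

1.196

H0: μ = 358; H1: μ > 358 (one-sample t-test, right-tailed).
t = (x̄ − μ₀)/(s/√n) = (369 − 358)/(73.6/√64) = 1.196
df = n − 1 = 63
p-value = P(T ≥ 1.196) ≈ 0.118
Since p ≈ 0.118 > α = 0.025, fail to reject H0; the evidence is not statistically significant.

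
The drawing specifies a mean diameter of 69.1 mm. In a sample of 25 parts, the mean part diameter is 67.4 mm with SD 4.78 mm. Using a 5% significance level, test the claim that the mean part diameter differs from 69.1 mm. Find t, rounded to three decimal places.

H0: μ = 69.1; H1: μ ≠ 69.1 (one-sample t-test, two-sided).
t = (x̄ − μ₀)/(s/√n) = (67.4 − 69.1)/(4.78/√25) = -1.778
df = n − 1 = 24
Two-sided p-value ≈ 0.0880
Since p ≈ 0.0880 > α = 0.05, fail to reject H0; the data do not provide sufficient evidence against H0.

-1.778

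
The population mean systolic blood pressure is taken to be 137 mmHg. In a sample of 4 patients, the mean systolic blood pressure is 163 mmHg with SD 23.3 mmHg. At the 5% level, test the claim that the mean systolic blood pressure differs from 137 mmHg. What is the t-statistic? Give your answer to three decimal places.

2.232

H0: μ = 137; H1: μ ≠ 137 (one-sample t-test, two-sided).
t = (x̄ − μ₀)/(s/√n) = (163 − 137)/(23.3/√4) = 2.232
df = n − 1 = 3
Two-sided p-value ≈ 0.1118
Since p ≈ 0.1118 > α = 0.05, fail to reject H0; the evidence is not statistically significant.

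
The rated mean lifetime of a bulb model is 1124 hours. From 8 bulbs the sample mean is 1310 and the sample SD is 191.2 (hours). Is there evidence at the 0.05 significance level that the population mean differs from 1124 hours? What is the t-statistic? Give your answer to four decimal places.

2.7515

H0: μ = 1124; H1: μ ≠ 1124 (one-sample t-test, two-sided).
t = (x̄ − μ₀)/(s/√n) = (1310 − 1124)/(191.2/√8) = 2.7515
df = n − 1 = 7
Two-sided p-value ≈ 0.028
Since p ≈ 0.028 < α = 0.05, reject H0; the evidence is statistically significant.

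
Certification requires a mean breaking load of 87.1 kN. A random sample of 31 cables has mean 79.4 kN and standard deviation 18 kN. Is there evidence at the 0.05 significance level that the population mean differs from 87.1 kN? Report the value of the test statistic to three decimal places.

-2.382

H0: μ = 87.1; H1: μ ≠ 87.1 (one-sample t-test, two-sided).
t = (x̄ − μ₀)/(s/√n) = (79.4 − 87.1)/(18/√31) = -2.382
df = n − 1 = 30
Two-sided p-value ≈ 0.024
Since p ≈ 0.024 < α = 0.05, reject H0; the data support H1.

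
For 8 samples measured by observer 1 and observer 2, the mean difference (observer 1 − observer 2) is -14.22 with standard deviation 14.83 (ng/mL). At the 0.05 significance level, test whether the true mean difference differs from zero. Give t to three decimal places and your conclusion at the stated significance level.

H0: μ_d = 0; H1: μ_d ≠ 0 (paired t-test on the differences, two-sided).
t = d̄/(s_d/√n) = -14.22/(14.83/√8) = -2.712
df = n − 1 = 7
Two-sided p-value ≈ 0.030
Since p ≈ 0.030 < α = 0.05, reject H0; the data support H1.

t = -2.712; reject H0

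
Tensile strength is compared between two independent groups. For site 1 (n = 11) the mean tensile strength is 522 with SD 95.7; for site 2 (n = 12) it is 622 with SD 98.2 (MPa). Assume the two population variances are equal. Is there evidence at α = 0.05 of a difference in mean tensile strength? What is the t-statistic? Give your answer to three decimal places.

-2.469

Let group 1 = site 1, group 2 = site 2. H0: μ_1 = μ_2; H1: μ_1 ≠ μ_2 (two-sample pooled-variance t-test, two-sided).
s_p² = [(11−1)·95.7² + (12−1)·98.2²]/(11+12−2) = 9412.41
t = (522 − 622)/√[9412.41·(1/11 + 1/12)] = -2.469
df = n₁ + n₂ − 2 = 21
Two-sided p-value ≈ 0.0222
Since p ≈ 0.0222 < α = 0.05, reject H0; the evidence is statistically significant.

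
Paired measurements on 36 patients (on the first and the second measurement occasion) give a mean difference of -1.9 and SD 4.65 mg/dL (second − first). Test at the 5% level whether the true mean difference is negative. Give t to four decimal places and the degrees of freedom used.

H0: μ_d = 0; H1: μ_d < 0 (paired t-test on the differences, left-tailed).
t = d̄/(s_d/√n) = -1.9/(4.65/√36) = -2.4516
df = n − 1 = 35
p-value = P(T ≤ -2.4516) ≈ 0.0097
Since p ≈ 0.0097 < α = 0.05, reject H0; the data support H1.

t = -2.4516, df = 35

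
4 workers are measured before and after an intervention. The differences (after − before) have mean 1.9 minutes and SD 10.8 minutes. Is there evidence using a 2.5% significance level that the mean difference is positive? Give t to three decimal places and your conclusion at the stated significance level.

H0: μ_d = 0; H1: μ_d > 0 (paired t-test on the differences, right-tailed).
t = d̄/(s_d/√n) = 1.9/(10.8/√4) = 0.352
df = n − 1 = 3
p-value = P(T ≥ 0.352) ≈ 0.3741
Since p ≈ 0.3741 > α = 0.025, fail to reject H0; the evidence is not statistically significant.

t = 0.352; fail to reject H0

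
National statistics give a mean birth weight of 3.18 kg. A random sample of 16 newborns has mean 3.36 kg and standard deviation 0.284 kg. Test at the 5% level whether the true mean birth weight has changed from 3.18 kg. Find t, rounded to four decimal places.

H0: μ = 3.18; H1: μ ≠ 3.18 (one-sample t-test, two-sided).
t = (x̄ − μ₀)/(s/√n) = (3.36 − 3.18)/(0.284/√16) = 2.5352
df = n − 1 = 15
Two-sided p-value ≈ 0.0229
Since p ≈ 0.0229 < α = 0.05, reject H0; the data support H1.

2.5352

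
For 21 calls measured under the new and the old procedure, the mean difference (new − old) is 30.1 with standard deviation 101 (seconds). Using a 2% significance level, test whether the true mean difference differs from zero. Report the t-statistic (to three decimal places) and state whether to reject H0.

t = 1.366; fail to reject H0

H0: μ_d = 0; H1: μ_d ≠ 0 (paired t-test on the differences, two-sided).
t = d̄/(s_d/√n) = 30.1/(101/√21) = 1.366
df = n − 1 = 20
Two-sided p-value ≈ 0.1872
Since p ≈ 0.1872 > α = 0.02, fail to reject H0; the data do not provide sufficient evidence against H0.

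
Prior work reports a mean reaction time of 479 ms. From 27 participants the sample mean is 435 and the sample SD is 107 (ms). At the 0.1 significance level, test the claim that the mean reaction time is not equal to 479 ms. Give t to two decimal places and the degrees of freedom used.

H0: μ = 479; H1: μ ≠ 479 (one-sample t-test, two-sided).
t = (x̄ − μ₀)/(s/√n) = (435 − 479)/(107/√27) = -2.14
df = n − 1 = 26
Two-sided p-value ≈ 0.042
Since p ≈ 0.042 < α = 0.1, reject H0; the evidence is statistically significant.

t = -2.14, df = 26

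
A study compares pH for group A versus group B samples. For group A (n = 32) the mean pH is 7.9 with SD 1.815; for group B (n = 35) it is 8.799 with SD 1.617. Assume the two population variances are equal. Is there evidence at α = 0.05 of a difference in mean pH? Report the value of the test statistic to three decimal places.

Let group 1 = group A, group 2 = group B. H0: μ_1 = μ_2; H1: μ_1 ≠ μ_2 (two-sample pooled-variance t-test, two-sided).
s_p² = [(32−1)·1.815² + (35−1)·1.617²]/(32+35−2) = 2.93878
t = (7.9 − 8.799)/√[2.93878·(1/32 + 1/35)] = -2.144
df = n₁ + n₂ − 2 = 65
Two-sided p-value ≈ 0.036
Since p ≈ 0.036 < α = 0.05, reject H0; the evidence is statistically significant.

-2.144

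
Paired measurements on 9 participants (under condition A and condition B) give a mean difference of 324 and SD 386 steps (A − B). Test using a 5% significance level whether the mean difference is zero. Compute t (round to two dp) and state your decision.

H0: μ_d = 0; H1: μ_d ≠ 0 (paired t-test on the differences, two-sided).
t = d̄/(s_d/√n) = 324/(386/√9) = 2.52
df = n − 1 = 8
Two-sided p-value ≈ 0.036
Since p ≈ 0.036 < α = 0.05, reject H0; the evidence is statistically significant.

t = 2.52; reject H0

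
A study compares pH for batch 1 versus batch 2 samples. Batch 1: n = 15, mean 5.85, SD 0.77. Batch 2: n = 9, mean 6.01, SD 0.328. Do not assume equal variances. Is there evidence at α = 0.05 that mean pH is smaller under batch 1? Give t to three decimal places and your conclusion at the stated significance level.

Let group 1 = batch 1, group 2 = batch 2. H0: μ_1 = μ_2; H1: μ_1 < μ_2 (Welch's two-sample t-test, left-tailed).
t = (x̄_1 − x̄_2)/√(s_1²/n_1 + s_2²/n_2) = (5.85 − 6.01)/√(0.77²/15 + 0.328²/9) = -0.705
Welch–Satterthwaite df ≈ 20.47
p-value = P(T ≤ -0.705) ≈ 0.244
Since p ≈ 0.244 > α = 0.05, fail to reject H0; the data do not provide sufficient evidence against H0.

t = -0.705; fail to reject H0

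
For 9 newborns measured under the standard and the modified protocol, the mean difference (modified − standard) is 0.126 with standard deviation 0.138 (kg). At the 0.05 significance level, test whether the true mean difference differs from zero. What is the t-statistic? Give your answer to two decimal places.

2.74

H0: μ_d = 0; H1: μ_d ≠ 0 (paired t-test on the differences, two-sided).
t = d̄/(s_d/√n) = 0.126/(0.138/√9) = 2.74
df = n − 1 = 8
Two-sided p-value ≈ 0.025
Since p ≈ 0.025 < α = 0.05, reject H0; the data support H1.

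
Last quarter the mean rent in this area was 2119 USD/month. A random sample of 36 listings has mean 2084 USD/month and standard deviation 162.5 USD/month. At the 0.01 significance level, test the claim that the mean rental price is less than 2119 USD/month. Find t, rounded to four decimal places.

H0: μ = 2119; H1: μ < 2119 (one-sample t-test, left-tailed).
t = (x̄ − μ₀)/(s/√n) = (2084 − 2119)/(162.5/√36) = -1.2923
df = n − 1 = 35
p-value = P(T ≤ -1.2923) ≈ 0.102
Since p ≈ 0.102 > α = 0.01, fail to reject H0; the evidence is not statistically significant.

-1.2923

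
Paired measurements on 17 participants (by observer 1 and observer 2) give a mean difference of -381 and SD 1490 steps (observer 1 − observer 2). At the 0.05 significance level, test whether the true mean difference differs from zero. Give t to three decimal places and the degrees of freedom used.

t = -1.054, df = 16

H0: μ_d = 0; H1: μ_d ≠ 0 (paired t-test on the differences, two-sided).
t = d̄/(s_d/√n) = -381/(1490/√17) = -1.054
df = n − 1 = 16
Two-sided p-value ≈ 0.307
Since p ≈ 0.307 > α = 0.05, fail to reject H0; the evidence is not statistically significant.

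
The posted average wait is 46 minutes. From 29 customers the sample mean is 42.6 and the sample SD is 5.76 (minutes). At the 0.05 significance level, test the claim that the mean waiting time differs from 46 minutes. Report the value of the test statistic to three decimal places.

H0: μ = 46; H1: μ ≠ 46 (one-sample t-test, two-sided).
t = (x̄ − μ₀)/(s/√n) = (42.6 − 46)/(5.76/√29) = -3.179
df = n − 1 = 28
Two-sided p-value ≈ 0.004
Since p ≈ 0.004 < α = 0.05, reject H0; the evidence is statistically significant.

-3.179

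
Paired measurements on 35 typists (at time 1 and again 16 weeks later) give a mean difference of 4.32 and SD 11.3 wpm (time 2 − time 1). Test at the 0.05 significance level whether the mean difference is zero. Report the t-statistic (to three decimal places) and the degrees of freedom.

H0: μ_d = 0; H1: μ_d ≠ 0 (paired t-test on the differences, two-sided).
t = d̄/(s_d/√n) = 4.32/(11.3/√35) = 2.262
df = n − 1 = 34
Two-sided p-value ≈ 0.030
Since p ≈ 0.030 < α = 0.05, reject H0; the data support H1.

t = 2.262, df = 34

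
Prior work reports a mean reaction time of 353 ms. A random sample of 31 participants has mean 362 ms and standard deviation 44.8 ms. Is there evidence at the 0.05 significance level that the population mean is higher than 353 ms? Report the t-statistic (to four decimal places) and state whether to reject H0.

t = 1.1185; fail to reject H0

H0: μ = 353; H1: μ > 353 (one-sample t-test, right-tailed).
t = (x̄ − μ₀)/(s/√n) = (362 − 353)/(44.8/√31) = 1.1185
df = n − 1 = 30
p-value = P(T ≥ 1.1185) ≈ 0.1361
Since p ≈ 0.1361 > α = 0.05, fail to reject H0; the evidence is not statistically significant.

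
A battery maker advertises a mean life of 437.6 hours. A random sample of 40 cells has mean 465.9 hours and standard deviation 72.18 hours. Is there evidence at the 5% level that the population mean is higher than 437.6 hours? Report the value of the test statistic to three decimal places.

H0: μ = 437.6; H1: μ > 437.6 (one-sample t-test, right-tailed).
t = (x̄ − μ₀)/(s/√n) = (465.9 − 437.6)/(72.18/√40) = 2.480
df = n − 1 = 39
p-value = P(T ≥ 2.480) ≈ 0.0088
Since p ≈ 0.0088 < α = 0.05, reject H0; the data support H1.

2.480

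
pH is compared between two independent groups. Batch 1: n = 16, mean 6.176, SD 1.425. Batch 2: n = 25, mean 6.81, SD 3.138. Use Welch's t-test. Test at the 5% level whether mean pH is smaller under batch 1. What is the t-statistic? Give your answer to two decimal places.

-0.88

Let group 1 = batch 1, group 2 = batch 2. H0: μ_1 = μ_2; H1: μ_1 < μ_2 (Welch's two-sample t-test, left-tailed).
t = (x̄_1 − x̄_2)/√(s_1²/n_1 + s_2²/n_2) = (6.176 − 6.81)/√(1.425²/16 + 3.138²/25) = -0.88
Welch–Satterthwaite df ≈ 35.98
p-value = P(T ≤ -0.88) ≈ 0.193
Since p ≈ 0.193 > α = 0.05, fail to reject H0; the evidence is not statistically significant.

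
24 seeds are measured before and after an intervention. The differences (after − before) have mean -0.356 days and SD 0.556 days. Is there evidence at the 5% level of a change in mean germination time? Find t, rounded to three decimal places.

-3.137

H0: μ_d = 0; H1: μ_d ≠ 0 (paired t-test on the differences, two-sided).
t = d̄/(s_d/√n) = -0.356/(0.556/√24) = -3.137
df = n − 1 = 23
Two-sided p-value ≈ 0.005
Since p ≈ 0.005 < α = 0.05, reject H0; the data support H1.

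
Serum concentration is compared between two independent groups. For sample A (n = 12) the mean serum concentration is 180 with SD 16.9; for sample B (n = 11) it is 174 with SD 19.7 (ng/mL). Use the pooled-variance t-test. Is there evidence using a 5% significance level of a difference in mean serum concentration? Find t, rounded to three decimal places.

Let group 1 = sample A, group 2 = sample B. H0: μ_1 = μ_2; H1: μ_1 ≠ μ_2 (two-sample pooled-variance t-test, two-sided).
s_p² = [(12−1)·16.9² + (11−1)·19.7²]/(12+11−2) = 334.41
t = (180 − 174)/√[334.41·(1/12 + 1/11)] = 0.786
df = n₁ + n₂ − 2 = 21
Two-sided p-value ≈ 0.441
Since p ≈ 0.441 > α = 0.05, fail to reject H0; the evidence is not statistically significant.

0.786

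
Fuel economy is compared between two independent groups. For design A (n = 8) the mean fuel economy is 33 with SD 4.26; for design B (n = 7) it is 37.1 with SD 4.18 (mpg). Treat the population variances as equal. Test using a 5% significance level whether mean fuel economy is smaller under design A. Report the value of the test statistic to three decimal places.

-1.876

Let group 1 = design A, group 2 = design B. H0: μ_1 = μ_2; H1: μ_1 < μ_2 (two-sample pooled-variance t-test, left-tailed).
s_p² = [(8−1)·4.26² + (7−1)·4.18²]/(8+7−2) = 17.836
t = (33 − 37.1)/√[17.836·(1/8 + 1/7)] = -1.876
df = n₁ + n₂ − 2 = 13
p-value = P(T ≤ -1.876) ≈ 0.0417
Since p ≈ 0.0417 < α = 0.05, reject H0; the data support H1.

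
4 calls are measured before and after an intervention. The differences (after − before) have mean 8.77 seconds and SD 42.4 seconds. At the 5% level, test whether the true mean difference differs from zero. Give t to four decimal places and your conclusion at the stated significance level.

H0: μ_d = 0; H1: μ_d ≠ 0 (paired t-test on the differences, two-sided).
t = d̄/(s_d/√n) = 8.77/(42.4/√4) = 0.4137
df = n − 1 = 3
Two-sided p-value ≈ 0.7069
Since p ≈ 0.7069 > α = 0.05, fail to reject H0; the evidence is not statistically significant.

t = 0.4137; fail to reject H0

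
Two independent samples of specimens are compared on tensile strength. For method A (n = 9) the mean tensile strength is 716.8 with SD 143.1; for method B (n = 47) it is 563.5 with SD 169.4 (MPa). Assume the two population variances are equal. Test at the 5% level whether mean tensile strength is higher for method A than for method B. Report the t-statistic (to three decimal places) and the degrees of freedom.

t = 2.542, df = 54

Let group 1 = method A, group 2 = method B. H0: μ_1 = μ_2; H1: μ_1 > μ_2 (two-sample pooled-variance t-test, right-tailed).
s_p² = [(9−1)·143.1² + (47−1)·169.4²]/(9+47−2) = 27478.8
t = (716.8 − 563.5)/√[27478.8·(1/9 + 1/47)] = 2.542
df = n₁ + n₂ − 2 = 54
p-value = P(T ≥ 2.542) ≈ 0.0070
Since p ≈ 0.0070 < α = 0.05, reject H0; the evidence is statistically significant.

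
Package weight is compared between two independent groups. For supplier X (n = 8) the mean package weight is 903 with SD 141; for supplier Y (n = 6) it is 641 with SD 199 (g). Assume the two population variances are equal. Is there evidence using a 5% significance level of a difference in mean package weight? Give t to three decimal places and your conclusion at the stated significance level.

Let group 1 = supplier X, group 2 = supplier Y. H0: μ_1 = μ_2; H1: μ_1 ≠ μ_2 (two-sample pooled-variance t-test, two-sided).
s_p² = [(8−1)·141² + (6−1)·199²]/(8+6−2) = 28097.7
t = (903 − 641)/√[28097.7·(1/8 + 1/6)] = 2.894
df = n₁ + n₂ − 2 = 12
Two-sided p-value ≈ 0.0135
Since p ≈ 0.0135 < α = 0.05, reject H0; the data support H1.

t = 2.894; reject H0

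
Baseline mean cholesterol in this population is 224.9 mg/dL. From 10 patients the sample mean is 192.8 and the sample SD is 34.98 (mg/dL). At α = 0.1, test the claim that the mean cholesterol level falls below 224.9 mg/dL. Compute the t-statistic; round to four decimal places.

H0: μ = 224.9; H1: μ < 224.9 (one-sample t-test, left-tailed).
t = (x̄ − μ₀)/(s/√n) = (192.8 − 224.9)/(34.98/√10) = -2.9019
df = n − 1 = 9
p-value = P(T ≤ -2.9019) ≈ 0.0088
Since p ≈ 0.0088 < α = 0.1, reject H0; the evidence is statistically significant.

-2.9019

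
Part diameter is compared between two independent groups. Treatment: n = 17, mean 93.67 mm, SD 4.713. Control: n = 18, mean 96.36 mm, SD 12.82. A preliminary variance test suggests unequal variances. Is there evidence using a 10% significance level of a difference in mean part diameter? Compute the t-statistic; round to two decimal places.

-0.83

Let group 1 = treatment, group 2 = control. H0: μ_1 = μ_2; H1: μ_1 ≠ μ_2 (Welch's two-sample t-test, two-sided).
t = (x̄_1 − x̄_2)/√(s_1²/n_1 + s_2²/n_2) = (93.67 − 96.36)/√(4.713²/17 + 12.82²/18) = -0.83
Welch–Satterthwaite df ≈ 21.74
Two-sided p-value ≈ 0.414
Since p ≈ 0.414 > α = 0.1, fail to reject H0; the evidence is not statistically significant.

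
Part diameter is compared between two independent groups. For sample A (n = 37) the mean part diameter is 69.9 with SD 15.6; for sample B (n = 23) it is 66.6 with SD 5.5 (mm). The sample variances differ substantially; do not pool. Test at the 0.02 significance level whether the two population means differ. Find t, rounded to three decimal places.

Let group 1 = sample A, group 2 = sample B. H0: μ_1 = μ_2; H1: μ_1 ≠ μ_2 (Welch's two-sample t-test, two-sided).
t = (x̄_1 − x̄_2)/√(s_1²/n_1 + s_2²/n_2) = (69.9 − 66.6)/√(15.6²/37 + 5.5²/23) = 1.175
Welch–Satterthwaite df ≈ 48.65
Two-sided p-value ≈ 0.246
Since p ≈ 0.246 > α = 0.02, fail to reject H0; the evidence is not statistically significant.

1.175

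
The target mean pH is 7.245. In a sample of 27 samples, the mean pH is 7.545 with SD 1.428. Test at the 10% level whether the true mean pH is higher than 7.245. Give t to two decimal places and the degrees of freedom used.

H0: μ = 7.245; H1: μ > 7.245 (one-sample t-test, right-tailed).
t = (x̄ − μ₀)/(s/√n) = (7.545 − 7.245)/(1.428/√27) = 1.09
df = n − 1 = 26
p-value = P(T ≥ 1.09) ≈ 0.1425
Since p ≈ 0.1425 > α = 0.1, fail to reject H0; the evidence is not statistically significant.

t = 1.09, df = 26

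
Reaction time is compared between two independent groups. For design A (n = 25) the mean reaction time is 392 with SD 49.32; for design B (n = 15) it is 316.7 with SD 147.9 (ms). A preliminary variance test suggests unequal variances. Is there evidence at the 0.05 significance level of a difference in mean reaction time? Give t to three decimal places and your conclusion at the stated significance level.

Let group 1 = design A, group 2 = design B. H0: μ_1 = μ_2; H1: μ_1 ≠ μ_2 (Welch's two-sample t-test, two-sided).
t = (x̄_1 − x̄_2)/√(s_1²/n_1 + s_2²/n_2) = (392 − 316.7)/√(49.32²/25 + 147.9²/15) = 1.909
Welch–Satterthwaite df ≈ 15.89
Two-sided p-value ≈ 0.0745
Since p ≈ 0.0745 > α = 0.05, fail to reject H0; the data do not provide sufficient evidence against H0.

t = 1.909; fail to reject H0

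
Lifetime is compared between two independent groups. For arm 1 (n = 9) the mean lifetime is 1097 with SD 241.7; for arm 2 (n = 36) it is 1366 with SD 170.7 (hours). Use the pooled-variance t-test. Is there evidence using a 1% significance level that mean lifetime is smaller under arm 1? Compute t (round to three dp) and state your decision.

Let group 1 = arm 1, group 2 = arm 2. H0: μ_1 = μ_2; H1: μ_1 < μ_2 (two-sample pooled-variance t-test, left-tailed).
s_p² = [(9−1)·241.7² + (36−1)·170.7²]/(9+36−2) = 34586
t = (1097 − 1366)/√[34586·(1/9 + 1/36)] = -3.881
df = n₁ + n₂ − 2 = 43
p-value = P(T ≤ -3.881) ≈ 0.000
Since p ≈ 0.000 < α = 0.01, reject H0; the evidence is statistically significant.

t = -3.881; reject H0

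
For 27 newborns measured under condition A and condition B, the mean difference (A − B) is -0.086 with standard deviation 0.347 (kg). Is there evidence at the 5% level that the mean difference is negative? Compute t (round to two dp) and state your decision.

H0: μ_d = 0; H1: μ_d < 0 (paired t-test on the differences, left-tailed).
t = d̄/(s_d/√n) = -0.086/(0.347/√27) = -1.29
df = n − 1 = 26
p-value = P(T ≤ -1.29) ≈ 0.1046
Since p ≈ 0.1046 > α = 0.05, fail to reject H0; the evidence is not statistically significant.

t = -1.29; fail to reject H0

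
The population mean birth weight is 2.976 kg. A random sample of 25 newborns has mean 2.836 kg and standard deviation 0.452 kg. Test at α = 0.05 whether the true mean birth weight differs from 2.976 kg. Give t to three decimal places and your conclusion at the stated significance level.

t = -1.549; fail to reject H0

H0: μ = 2.976; H1: μ ≠ 2.976 (one-sample t-test, two-sided).
t = (x̄ − μ₀)/(s/√n) = (2.836 − 2.976)/(0.452/√25) = -1.549
df = n − 1 = 24
Two-sided p-value ≈ 0.135
Since p ≈ 0.135 > α = 0.05, fail to reject H0; the data do not provide sufficient evidence against H0.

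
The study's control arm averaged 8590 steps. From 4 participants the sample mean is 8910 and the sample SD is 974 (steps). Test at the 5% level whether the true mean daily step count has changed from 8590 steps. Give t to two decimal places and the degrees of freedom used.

H0: μ = 8590; H1: μ ≠ 8590 (one-sample t-test, two-sided).
t = (x̄ − μ₀)/(s/√n) = (8910 − 8590)/(974/√4) = 0.66
df = n − 1 = 3
Two-sided p-value ≈ 0.5580
Since p ≈ 0.5580 > α = 0.05, fail to reject H0; the evidence is not statistically significant.

t = 0.66, df = 3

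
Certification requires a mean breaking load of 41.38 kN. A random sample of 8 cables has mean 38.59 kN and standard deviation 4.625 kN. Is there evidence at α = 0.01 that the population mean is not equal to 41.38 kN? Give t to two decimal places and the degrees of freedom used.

H0: μ = 41.38; H1: μ ≠ 41.38 (one-sample t-test, two-sided).
t = (x̄ − μ₀)/(s/√n) = (38.59 − 41.38)/(4.625/√8) = -1.71
df = n − 1 = 7
Two-sided p-value ≈ 0.132
Since p ≈ 0.132 > α = 0.01, fail to reject H0; the data do not provide sufficient evidence against H0.

t = -1.71, df = 7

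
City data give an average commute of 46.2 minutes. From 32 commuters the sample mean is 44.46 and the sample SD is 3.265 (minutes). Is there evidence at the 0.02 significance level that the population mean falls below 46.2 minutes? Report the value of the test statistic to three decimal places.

H0: μ = 46.2; H1: μ < 46.2 (one-sample t-test, left-tailed).
t = (x̄ − μ₀)/(s/√n) = (44.46 − 46.2)/(3.265/√32) = -3.015
df = n − 1 = 31
p-value = P(T ≤ -3.015) ≈ 0.003
Since p ≈ 0.003 < α = 0.02, reject H0; the evidence is statistically significant.

-3.015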